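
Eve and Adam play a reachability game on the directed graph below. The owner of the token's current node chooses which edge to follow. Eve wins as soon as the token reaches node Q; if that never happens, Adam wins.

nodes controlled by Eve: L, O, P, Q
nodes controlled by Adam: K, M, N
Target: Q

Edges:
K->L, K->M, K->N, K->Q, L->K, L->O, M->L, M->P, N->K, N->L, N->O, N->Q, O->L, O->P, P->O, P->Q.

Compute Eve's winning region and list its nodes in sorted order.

A0 = {Q}
A1: add {P} — P (Eve) has P→Q.
A2: add {O} — O (Eve) has O→P.
A3: add {L} — L (Eve) has L→O.
A4: add {M} — M (Adam): all of {L, P} already in.
A5 = A4; e.g. K (Adam) can still go to N. Fixed point.
Eve's winning region = {L, M, O, P, Q}.

L, M, O, P, Q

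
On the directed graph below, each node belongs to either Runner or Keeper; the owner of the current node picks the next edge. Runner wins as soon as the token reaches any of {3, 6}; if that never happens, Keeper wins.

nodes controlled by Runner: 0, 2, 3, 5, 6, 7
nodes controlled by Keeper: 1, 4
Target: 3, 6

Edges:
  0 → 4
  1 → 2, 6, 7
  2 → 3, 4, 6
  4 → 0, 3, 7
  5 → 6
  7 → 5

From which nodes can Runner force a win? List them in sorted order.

1, 2, 3, 5, 6, 7

A0 = {3, 6}
A1: add {2, 5} — 2 (Runner) has 2→3; 5 (Runner) has 5→6.
A2: add {7} — 7 (Runner) has 7→5.
A3: add {1} — 1 (Keeper): all of {2, 6, 7} already in.
A4 = A3; e.g. 0 (Runner) has no edge into A3. Fixed point.
Runner's winning region = {1, 2, 3, 5, 6, 7}.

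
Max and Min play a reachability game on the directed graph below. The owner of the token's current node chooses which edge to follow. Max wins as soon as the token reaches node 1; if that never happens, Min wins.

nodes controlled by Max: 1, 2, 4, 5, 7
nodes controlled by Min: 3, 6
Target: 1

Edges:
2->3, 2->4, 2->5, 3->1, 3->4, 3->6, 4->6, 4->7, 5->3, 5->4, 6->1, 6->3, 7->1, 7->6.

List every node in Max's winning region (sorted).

A0 = {1}
A1: add {7} — 7 (Max) has 7→1.
A2: add {4} — 4 (Max) has 4→7.
A3: add {2, 5} — 2 (Max) has 2→4; 5 (Max) has 5→4.
A4 = A3; e.g. 3 (Min) can still go to 6. Fixed point.
Max's winning region = {1, 2, 4, 5, 7}.

1, 2, 4, 5, 7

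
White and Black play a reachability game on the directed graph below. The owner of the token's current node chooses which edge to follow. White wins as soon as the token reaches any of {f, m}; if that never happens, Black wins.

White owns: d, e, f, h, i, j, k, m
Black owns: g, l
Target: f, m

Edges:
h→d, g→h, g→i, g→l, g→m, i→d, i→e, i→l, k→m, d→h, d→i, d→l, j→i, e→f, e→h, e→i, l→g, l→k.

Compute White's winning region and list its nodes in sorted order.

d, e, f, h, i, j, k, m

A0 = {f, m}
A1: add {e, k} — e (White) has e→f; k (White) has k→m.
A2: add {i} — i (White) has i→e.
A3: add {d, j} — d (White) has d→i; j (White) has j→i.
A4: add {h} — h (White) has h→d.
A5 = A4; e.g. g (Black) can still go to l. Fixed point.
White's winning region = {d, e, f, h, i, j, k, m}.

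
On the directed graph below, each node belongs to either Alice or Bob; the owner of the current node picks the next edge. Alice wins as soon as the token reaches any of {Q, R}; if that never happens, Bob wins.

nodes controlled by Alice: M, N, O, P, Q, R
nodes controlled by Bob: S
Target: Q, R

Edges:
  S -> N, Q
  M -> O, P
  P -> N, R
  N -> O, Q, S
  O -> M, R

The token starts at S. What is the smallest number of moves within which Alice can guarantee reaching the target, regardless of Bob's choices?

2

A0 = {Q, R}
A1: add {N, O, P} — N (Alice) has N→Q; O (Alice) has O→R; P (Alice) has P→R.
A2: add {M, S} — M (Alice) has M→O; S (Bob): all of {N, Q} already in.
A2 = all vertices. Fixed point.
S enters the attractor at level 2, so Alice can force the target in 2 moves from there.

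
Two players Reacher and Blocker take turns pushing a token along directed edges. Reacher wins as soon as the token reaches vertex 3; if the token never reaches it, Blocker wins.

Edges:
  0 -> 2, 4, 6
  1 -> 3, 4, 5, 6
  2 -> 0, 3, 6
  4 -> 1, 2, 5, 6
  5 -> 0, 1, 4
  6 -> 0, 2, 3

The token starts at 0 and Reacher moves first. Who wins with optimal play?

Track states (vertex, player-to-move).
A0 = {(3,Reacher), (3,Blocker)}
A1: add {(1,Reacher), (2,Reacher), (6,Reacher)}.
A2 = A1; e.g. (0,Reacher) stays out. (0,Reacher) never enters ⇒ Blocker avoids the target.

Blocker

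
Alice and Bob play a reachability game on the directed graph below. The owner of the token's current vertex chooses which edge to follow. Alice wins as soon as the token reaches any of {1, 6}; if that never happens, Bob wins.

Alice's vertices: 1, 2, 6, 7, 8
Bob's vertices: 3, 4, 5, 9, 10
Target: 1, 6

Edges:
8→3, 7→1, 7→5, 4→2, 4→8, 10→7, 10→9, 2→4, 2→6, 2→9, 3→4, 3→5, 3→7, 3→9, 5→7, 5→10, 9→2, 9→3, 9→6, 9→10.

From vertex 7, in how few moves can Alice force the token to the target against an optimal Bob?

A0 = {1, 6}
A1: add {2, 7} — 2 (Alice) has 2→6; 7 (Alice) has 7→1.
A2 = A1; e.g. 3 (Bob) can still go to 4. Fixed point.
7 enters the attractor at level 1, so Alice can force the target in 1 move from there.

1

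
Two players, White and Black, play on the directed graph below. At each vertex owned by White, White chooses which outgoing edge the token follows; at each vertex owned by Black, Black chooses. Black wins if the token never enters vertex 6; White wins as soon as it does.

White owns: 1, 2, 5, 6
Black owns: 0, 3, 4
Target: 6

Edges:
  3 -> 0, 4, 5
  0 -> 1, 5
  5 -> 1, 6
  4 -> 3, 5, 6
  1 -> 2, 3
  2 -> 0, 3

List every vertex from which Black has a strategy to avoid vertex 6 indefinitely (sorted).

A0 = {6}
A1: add {5} — 5 (White) has 5→6.
A2 = A1; e.g. 0 (Black) can still go to 1. Fixed point.
White's attractor = {5, 6}; Black avoids the target exactly from the complement.

0, 1, 2, 3, 4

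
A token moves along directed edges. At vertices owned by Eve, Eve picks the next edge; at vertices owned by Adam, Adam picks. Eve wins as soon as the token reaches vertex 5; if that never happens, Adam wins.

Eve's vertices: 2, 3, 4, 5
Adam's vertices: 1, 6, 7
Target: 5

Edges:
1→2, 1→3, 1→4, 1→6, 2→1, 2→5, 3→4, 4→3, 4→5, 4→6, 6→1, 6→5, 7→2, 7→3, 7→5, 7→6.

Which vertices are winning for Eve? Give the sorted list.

2, 3, 4, 5

A0 = {5}
A1: add {2, 4} — 2 (Eve) has 2→5; 4 (Eve) has 4→5.
A2: add {3} — 3 (Eve) has 3→4.
A3 = A2; e.g. 1 (Adam) can still go to 6. Fixed point.
Eve's winning region = {2, 3, 4, 5}.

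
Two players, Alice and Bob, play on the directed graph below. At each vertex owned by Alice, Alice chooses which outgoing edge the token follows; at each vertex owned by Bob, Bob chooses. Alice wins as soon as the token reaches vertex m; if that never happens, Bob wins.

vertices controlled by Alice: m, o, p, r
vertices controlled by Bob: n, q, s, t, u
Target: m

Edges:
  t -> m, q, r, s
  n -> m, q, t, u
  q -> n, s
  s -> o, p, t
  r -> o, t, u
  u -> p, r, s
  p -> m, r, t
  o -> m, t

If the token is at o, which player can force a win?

Alice

A0 = {m}
A1: add {o, p} — o (Alice) has o→m; p (Alice) has p→m.
o ∈ A1, so Alice can force the target.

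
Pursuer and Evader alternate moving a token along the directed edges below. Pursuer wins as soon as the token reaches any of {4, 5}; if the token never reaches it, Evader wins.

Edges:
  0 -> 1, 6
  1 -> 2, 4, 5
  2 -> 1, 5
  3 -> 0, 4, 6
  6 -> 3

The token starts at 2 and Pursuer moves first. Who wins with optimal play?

Track states (vertex, player-to-move).
A0 = {(4,Pursuer), (4,Evader), (5,Pursuer), (5,Evader)}
A1: add {(1,Pursuer), (2,Pursuer), (3,Pursuer)}.
(2,Pursuer) ∈ A1 ⇒ Pursuer forces the target.

Pursuer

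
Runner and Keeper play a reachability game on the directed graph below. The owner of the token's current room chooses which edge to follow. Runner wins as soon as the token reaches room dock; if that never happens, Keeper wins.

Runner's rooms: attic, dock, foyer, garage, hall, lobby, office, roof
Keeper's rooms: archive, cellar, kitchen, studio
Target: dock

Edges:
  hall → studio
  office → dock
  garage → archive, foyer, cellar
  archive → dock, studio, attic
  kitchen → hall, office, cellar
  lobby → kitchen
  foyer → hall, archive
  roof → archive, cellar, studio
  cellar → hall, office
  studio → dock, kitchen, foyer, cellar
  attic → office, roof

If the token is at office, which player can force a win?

Runner

A0 = {dock}
A1: add {office} — office (Runner) has office→dock.
office ∈ A1, so Runner can force the target.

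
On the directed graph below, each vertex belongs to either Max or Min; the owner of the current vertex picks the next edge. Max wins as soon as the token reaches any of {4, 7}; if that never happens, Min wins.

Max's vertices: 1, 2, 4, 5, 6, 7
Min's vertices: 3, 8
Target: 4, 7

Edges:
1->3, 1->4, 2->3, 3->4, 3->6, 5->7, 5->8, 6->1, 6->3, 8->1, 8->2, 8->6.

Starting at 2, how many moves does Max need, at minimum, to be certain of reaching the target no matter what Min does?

A0 = {4, 7}
A1: add {1, 5} — 1 (Max) has 1→4; 5 (Max) has 5→7.
A2: add {6} — 6 (Max) has 6→1.
A3: add {3} — 3 (Min): all of {4, 6} already in.
A4: add {2} — 2 (Max) has 2→3.
2 enters the attractor at level 4, so Max can force the target in 4 moves from there.

4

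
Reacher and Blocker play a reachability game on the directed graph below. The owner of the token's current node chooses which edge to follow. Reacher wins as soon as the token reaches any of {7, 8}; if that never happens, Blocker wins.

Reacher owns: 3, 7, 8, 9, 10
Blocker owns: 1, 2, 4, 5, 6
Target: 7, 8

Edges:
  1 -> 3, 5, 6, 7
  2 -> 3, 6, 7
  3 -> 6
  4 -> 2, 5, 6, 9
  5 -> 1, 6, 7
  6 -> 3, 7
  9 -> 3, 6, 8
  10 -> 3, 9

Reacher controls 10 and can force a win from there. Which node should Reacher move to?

A0 = {7, 8}
A1: add {9} — 9 (Reacher) has 9→8.
A2: add {10} — 10 (Reacher) has 10→9.
A3 = A2; e.g. 1 (Blocker) can still go to 3. Fixed point.
From 10, successor 9 is in the attractor (rank 1); the other successor 3 is not.

9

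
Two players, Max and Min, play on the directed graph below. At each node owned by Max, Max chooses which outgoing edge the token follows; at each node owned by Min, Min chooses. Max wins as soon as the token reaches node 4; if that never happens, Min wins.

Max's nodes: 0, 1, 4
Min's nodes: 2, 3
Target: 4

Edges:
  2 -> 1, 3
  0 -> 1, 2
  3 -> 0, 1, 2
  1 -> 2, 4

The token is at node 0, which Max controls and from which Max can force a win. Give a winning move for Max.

1

A0 = {4}
A1: add {1} — 1 (Max) has 1→4.
A2: add {0} — 0 (Max) has 0→1.
A3 = A2; e.g. 2 (Min) can still go to 3. Fixed point.
From 0, successor 1 is in the attractor (rank 1); the other successor 2 is not.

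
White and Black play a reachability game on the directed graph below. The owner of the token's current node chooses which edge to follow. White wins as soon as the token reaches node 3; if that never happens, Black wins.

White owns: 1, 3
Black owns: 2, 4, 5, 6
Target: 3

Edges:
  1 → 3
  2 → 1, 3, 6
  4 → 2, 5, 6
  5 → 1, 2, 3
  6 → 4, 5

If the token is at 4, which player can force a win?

Black

A0 = {3}
A1: add {1} — 1 (White) has 1→3.
A2 = A1; e.g. 2 (Black) can still go to 6. Fixed point.
4 never enters the attractor, so Black can avoid the target forever.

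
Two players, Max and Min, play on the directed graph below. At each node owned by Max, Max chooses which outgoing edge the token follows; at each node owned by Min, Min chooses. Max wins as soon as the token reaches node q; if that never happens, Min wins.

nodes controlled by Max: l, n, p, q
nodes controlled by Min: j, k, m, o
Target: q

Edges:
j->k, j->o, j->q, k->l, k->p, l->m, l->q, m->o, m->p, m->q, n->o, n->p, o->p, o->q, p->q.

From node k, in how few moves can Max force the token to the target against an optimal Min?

2

A0 = {q}
A1: add {l, p} — l (Max) has l→q; p (Max) has p→q.
A2: add {k, n, o} — k (Min): all of {l, p} already in; n (Max) has n→p; o (Min): all of {p, q} already in.
k enters the attractor at level 2, so Max can force the target in 2 moves from there.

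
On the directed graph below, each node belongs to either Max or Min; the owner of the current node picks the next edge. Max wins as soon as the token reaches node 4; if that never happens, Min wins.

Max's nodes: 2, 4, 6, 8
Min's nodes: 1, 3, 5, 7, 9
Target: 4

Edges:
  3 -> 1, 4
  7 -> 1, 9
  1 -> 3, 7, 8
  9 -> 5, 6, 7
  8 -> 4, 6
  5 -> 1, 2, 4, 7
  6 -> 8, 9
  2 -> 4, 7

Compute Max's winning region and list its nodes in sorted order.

2, 4, 6, 8

A0 = {4}
A1: add {2, 8} — 2 (Max) has 2→4; 8 (Max) has 8→4.
A2: add {6} — 6 (Max) has 6→8.
A3 = A2; e.g. 1 (Min) can still go to 3. Fixed point.
Max's winning region = {2, 4, 6, 8}.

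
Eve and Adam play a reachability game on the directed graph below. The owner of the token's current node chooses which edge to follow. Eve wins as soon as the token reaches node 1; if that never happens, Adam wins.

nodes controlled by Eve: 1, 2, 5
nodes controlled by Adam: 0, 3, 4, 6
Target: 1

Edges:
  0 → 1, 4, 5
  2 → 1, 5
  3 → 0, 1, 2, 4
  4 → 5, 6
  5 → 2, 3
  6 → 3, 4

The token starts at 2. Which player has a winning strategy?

Eve

A0 = {1}
A1: add {2} — 2 (Eve) has 2→1.
2 ∈ A1, so Eve can force the target.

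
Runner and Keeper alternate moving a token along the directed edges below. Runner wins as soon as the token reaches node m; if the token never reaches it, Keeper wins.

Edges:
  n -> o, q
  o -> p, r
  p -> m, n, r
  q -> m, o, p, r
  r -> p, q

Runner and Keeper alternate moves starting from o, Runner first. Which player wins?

Runner

Track states (vertex, player-to-move).
A0 = {(m,Runner), (m,Keeper)}
A1: add {(p,Runner), (q,Runner)}.
A2: add {(r,Keeper)}.
A3: add {(o,Runner)}.
(o,Runner) ∈ A3 ⇒ Runner forces the target.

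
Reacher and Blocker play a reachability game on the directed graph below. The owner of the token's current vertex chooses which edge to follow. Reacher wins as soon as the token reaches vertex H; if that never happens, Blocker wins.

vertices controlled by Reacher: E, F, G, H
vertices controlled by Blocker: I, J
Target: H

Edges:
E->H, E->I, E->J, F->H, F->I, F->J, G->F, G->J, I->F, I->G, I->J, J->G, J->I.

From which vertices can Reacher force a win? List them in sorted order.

A0 = {H}
A1: add {E, F} — E (Reacher) has E→H; F (Reacher) has F→H.
A2: add {G} — G (Reacher) has G→F.
A3 = A2; e.g. I (Blocker) can still go to J. Fixed point.
Reacher's winning region = {E, F, G, H}.

E, F, G, H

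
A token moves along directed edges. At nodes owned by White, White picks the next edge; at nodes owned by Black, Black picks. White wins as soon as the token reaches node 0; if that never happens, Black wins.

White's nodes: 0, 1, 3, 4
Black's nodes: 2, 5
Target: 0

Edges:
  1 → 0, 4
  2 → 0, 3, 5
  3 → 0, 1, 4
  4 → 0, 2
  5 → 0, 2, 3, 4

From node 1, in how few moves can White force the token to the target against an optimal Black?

A0 = {0}
A1: add {1, 3, 4} — 1 (White) has 1→0; 3 (White) has 3→0; 4 (White) has 4→0.
A2 = A1; e.g. 2 (Black) can still go to 5. Fixed point.
1 enters the attractor at level 1, so White can force the target in 1 move from there.

1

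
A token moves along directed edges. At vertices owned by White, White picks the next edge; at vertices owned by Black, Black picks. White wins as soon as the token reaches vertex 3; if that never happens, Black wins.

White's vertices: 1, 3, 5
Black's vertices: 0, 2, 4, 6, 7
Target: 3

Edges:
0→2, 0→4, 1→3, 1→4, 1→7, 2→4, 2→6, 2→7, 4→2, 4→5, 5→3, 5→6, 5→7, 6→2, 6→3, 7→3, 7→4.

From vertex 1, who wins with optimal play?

A0 = {3}
A1: add {1, 5} — 1 (White) has 1→3; 5 (White) has 5→3.
A2 = A1; e.g. 0 (Black) can still go to 2. Fixed point.
1 ∈ A1, so White can force the target.

White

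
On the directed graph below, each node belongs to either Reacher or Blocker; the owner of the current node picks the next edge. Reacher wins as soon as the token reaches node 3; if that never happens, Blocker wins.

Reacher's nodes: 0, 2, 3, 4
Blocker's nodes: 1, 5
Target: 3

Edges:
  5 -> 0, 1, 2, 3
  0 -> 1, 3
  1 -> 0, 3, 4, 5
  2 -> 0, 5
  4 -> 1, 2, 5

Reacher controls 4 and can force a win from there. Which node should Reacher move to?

2

A0 = {3}
A1: add {0} — 0 (Reacher) has 0→3.
A2: add {2} — 2 (Reacher) has 2→0.
A3: add {4} — 4 (Reacher) has 4→2.
A4 = A3; e.g. 1 (Blocker) can still go to 5. Fixed point.
From 4, successor 2 is in the attractor (rank 2); the other successors 1, 5 are not.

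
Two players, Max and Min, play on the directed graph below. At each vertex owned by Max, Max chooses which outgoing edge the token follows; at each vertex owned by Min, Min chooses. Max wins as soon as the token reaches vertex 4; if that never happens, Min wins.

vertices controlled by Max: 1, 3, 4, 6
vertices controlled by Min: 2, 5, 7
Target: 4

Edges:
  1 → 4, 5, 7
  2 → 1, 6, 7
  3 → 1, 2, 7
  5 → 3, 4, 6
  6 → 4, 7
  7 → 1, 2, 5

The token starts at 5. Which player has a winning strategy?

Max

A0 = {4}
A1: add {1, 6} — 1 (Max) has 1→4; 6 (Max) has 6→4.
A2: add {3} — 3 (Max) has 3→1.
A3: add {5} — 5 (Min): all of {3, 4, 6} already in.
A4 = A3; e.g. 2 (Min) can still go to 7. Fixed point.
5 ∈ A3, so Max can force the target.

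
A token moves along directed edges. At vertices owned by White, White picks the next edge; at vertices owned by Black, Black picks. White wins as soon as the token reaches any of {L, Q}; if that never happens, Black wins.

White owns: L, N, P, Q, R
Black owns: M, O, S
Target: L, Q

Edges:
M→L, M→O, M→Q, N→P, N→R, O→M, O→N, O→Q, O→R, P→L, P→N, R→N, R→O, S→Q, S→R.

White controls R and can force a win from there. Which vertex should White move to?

N

A0 = {L, Q}
A1: add {P} — P (White) has P→L.
A2: add {N} — N (White) has N→P.
A3: add {R} — R (White) has R→N.
A4: add {S} — S (Black): all of {Q, R} already in.
A5 = A4; e.g. M (Black) can still go to O. Fixed point.
From R, successor N is in the attractor (rank 2); the other successor O is not.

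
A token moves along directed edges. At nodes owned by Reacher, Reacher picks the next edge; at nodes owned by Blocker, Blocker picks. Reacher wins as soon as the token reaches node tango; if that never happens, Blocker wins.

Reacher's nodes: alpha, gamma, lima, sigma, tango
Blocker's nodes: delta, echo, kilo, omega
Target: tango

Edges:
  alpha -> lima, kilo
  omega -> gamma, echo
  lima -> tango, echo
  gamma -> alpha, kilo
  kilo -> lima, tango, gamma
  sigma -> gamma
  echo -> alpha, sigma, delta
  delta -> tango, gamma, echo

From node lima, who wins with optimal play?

A0 = {tango}
A1: add {lima} — lima (Reacher) has lima→tango.
lima ∈ A1, so Reacher can force the target.

Reacher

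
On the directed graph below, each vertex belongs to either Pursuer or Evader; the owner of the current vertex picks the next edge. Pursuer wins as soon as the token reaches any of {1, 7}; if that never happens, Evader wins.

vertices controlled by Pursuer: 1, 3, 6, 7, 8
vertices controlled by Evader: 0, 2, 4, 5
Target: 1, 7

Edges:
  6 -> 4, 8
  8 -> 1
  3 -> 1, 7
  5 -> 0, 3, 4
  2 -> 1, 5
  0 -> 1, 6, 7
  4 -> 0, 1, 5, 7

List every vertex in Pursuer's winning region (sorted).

0, 1, 3, 6, 7, 8

A0 = {1, 7}
A1: add {3, 8} — 3 (Pursuer) has 3→1; 8 (Pursuer) has 8→1.
A2: add {6} — 6 (Pursuer) has 6→8.
A3: add {0} — 0 (Evader): all of {1, 6, 7} already in.
A4 = A3; e.g. 2 (Evader) can still go to 5. Fixed point.
Pursuer's winning region = {0, 1, 3, 6, 7, 8}.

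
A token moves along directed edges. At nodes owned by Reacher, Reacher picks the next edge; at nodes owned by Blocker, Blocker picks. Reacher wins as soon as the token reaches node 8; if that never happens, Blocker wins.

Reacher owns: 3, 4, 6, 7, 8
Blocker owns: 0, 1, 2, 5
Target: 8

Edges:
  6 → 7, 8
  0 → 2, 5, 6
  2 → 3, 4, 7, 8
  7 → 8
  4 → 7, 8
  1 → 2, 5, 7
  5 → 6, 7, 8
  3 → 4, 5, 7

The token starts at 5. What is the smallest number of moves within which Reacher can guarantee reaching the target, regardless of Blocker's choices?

A0 = {8}
A1: add {4, 6, 7} — 4 (Reacher) has 4→8; 6 (Reacher) has 6→8; 7 (Reacher) has 7→8.
A2: add {3, 5} — 3 (Reacher) has 3→4; 5 (Blocker): all of {6, 7, 8} already in.
5 enters the attractor at level 2, so Reacher can force the target in 2 moves from there.

2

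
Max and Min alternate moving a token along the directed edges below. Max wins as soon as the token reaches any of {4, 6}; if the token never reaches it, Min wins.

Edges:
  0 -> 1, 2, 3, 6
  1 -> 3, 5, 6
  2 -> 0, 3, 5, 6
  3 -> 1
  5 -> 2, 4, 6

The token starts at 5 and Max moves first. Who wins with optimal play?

Max

Track states (vertex, player-to-move).
A0 = {(4,Max), (4,Min), (6,Max), (6,Min)}
A1: add {(0,Max), (1,Max), (2,Max), (5,Max)}.
(5,Max) ∈ A1 ⇒ Max forces the target.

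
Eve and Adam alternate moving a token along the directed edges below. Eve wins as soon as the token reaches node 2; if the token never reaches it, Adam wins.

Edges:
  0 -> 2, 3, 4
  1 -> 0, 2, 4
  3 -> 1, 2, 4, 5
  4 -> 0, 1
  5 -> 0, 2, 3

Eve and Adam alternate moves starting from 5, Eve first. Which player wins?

Eve

Track states (vertex, player-to-move).
A0 = {(2,Eve), (2,Adam)}
A1: add {(0,Eve), (1,Eve), (3,Eve), (5,Eve)}.
(5,Eve) ∈ A1 ⇒ Eve forces the target.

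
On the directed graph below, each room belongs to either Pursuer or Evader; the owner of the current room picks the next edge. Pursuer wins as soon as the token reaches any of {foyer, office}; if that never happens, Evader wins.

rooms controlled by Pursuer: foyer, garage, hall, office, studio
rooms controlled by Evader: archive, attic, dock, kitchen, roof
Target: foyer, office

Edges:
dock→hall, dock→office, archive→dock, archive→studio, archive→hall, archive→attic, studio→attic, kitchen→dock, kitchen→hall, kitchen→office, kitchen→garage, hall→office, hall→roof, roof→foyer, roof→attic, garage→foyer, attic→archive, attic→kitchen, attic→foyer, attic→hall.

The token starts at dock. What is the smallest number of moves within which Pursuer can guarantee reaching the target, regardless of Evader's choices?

2

A0 = {foyer, office}
A1: add {garage, hall} — hall (Pursuer) has hall→office; garage (Pursuer) has garage→foyer.
A2: add {dock} — dock (Evader): all of {hall, office} already in.
dock enters the attractor at level 2, so Pursuer can force the target in 2 moves from there.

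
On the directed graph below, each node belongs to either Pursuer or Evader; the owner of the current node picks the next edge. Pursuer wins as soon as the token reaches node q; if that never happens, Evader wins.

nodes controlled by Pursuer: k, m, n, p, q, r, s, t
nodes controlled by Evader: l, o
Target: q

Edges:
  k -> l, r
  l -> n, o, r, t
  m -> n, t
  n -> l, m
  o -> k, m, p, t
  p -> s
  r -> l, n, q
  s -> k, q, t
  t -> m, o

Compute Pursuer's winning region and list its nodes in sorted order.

k, p, q, r, s

A0 = {q}
A1: add {r, s} — r (Pursuer) has r→q; s (Pursuer) has s→q.
A2: add {k, p} — k (Pursuer) has k→r; p (Pursuer) has p→s.
A3 = A2; e.g. l (Evader) can still go to n. Fixed point.
Pursuer's winning region = {k, p, q, r, s}.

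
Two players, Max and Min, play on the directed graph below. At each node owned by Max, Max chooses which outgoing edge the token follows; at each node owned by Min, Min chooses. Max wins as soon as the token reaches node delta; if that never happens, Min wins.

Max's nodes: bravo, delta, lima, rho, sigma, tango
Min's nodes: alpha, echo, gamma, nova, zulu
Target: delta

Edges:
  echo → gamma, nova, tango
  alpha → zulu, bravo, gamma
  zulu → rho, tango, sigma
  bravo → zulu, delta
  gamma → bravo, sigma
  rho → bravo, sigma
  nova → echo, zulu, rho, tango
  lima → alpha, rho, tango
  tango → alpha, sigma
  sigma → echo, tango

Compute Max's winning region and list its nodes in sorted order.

bravo, delta, lima, rho

A0 = {delta}
A1: add {bravo} — bravo (Max) has bravo→delta.
A2: add {rho} — rho (Max) has rho→bravo.
A3: add {lima} — lima (Max) has lima→rho.
A4 = A3; e.g. echo (Min) can still go to gamma. Fixed point.
Max's winning region = {bravo, delta, lima, rho}.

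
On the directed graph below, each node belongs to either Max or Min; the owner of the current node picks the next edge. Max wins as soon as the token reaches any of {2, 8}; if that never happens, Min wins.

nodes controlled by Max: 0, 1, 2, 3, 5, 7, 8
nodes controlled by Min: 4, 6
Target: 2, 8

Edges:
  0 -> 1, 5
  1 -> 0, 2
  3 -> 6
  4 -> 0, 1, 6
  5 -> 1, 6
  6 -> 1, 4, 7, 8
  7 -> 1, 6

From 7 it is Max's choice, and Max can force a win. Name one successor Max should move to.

A0 = {2, 8}
A1: add {1} — 1 (Max) has 1→2.
A2: add {0, 5, 7} — 0 (Max) has 0→1; 5 (Max) has 5→1; 7 (Max) has 7→1.
A3 = A2; e.g. 3 (Max) has no edge into A2. Fixed point.
From 7, successor 1 is in the attractor (rank 1); the other successor 6 is not.

1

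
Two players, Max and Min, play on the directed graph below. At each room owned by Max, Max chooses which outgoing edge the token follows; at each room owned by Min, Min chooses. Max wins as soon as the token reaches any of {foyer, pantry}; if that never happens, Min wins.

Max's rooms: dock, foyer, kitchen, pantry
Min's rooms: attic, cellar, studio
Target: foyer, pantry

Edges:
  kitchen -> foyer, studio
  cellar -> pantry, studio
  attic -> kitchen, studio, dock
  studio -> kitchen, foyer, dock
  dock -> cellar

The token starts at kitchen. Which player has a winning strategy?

A0 = {foyer, pantry}
A1: add {kitchen} — kitchen (Max) has kitchen→foyer.
A2 = A1; e.g. cellar (Min) can still go to studio. Fixed point.
kitchen ∈ A1, so Max can force the target.

Max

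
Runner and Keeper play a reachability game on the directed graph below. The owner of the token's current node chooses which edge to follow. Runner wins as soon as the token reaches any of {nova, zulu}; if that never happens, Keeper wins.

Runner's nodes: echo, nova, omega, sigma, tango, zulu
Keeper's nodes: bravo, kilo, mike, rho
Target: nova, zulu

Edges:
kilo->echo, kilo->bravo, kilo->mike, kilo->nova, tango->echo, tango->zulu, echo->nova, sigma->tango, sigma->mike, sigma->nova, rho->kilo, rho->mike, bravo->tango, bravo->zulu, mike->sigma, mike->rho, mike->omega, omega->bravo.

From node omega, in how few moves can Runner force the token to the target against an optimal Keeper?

A0 = {nova, zulu}
A1: add {echo, sigma, tango} — tango (Runner) has tango→zulu; echo (Runner) has echo→nova; sigma (Runner) has sigma→nova.
A2: add {bravo} — bravo (Keeper): all of {tango, zulu} already in.
A3: add {omega} — omega (Runner) has omega→bravo.
A4 = A3; e.g. kilo (Keeper) can still go to mike. Fixed point.
omega enters the attractor at level 3, so Runner can force the target in 3 moves from there.

3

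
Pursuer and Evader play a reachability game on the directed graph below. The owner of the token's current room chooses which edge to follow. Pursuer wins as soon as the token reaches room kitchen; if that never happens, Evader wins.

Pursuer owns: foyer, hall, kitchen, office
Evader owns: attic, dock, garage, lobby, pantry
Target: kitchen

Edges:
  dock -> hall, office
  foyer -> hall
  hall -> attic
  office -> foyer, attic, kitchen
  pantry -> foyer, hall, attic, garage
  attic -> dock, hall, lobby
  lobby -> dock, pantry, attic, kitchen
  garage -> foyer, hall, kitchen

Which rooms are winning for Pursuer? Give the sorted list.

A0 = {kitchen}
A1: add {office} — office (Pursuer) has office→kitchen.
A2 = A1; e.g. dock (Evader) can still go to hall. Fixed point.
Pursuer's winning region = {kitchen, office}.

kitchen, office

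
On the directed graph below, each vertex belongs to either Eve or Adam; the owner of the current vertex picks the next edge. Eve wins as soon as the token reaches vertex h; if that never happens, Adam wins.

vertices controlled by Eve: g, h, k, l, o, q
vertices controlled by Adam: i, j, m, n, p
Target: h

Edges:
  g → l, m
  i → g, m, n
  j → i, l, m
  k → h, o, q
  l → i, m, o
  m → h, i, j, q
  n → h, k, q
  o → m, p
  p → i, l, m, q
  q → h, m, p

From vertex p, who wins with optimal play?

A0 = {h}
A1: add {k, q} — k (Eve) has k→h; q (Eve) has q→h.
A2: add {n} — n (Adam): all of {h, k, q} already in.
A3 = A2; e.g. g (Eve) has no edge into A2. Fixed point.
p never enters the attractor, so Adam can avoid the target forever.

Adam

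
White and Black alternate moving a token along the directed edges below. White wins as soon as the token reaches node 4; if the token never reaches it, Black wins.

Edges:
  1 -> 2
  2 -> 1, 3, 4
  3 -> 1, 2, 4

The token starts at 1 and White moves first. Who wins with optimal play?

Black

Track states (vertex, player-to-move).
A0 = {(4,White), (4,Black)}
A1: add {(2,White), (3,White)}.
A2: add {(1,Black)}.
A3 = A2; e.g. (1,White) stays out. (1,White) never enters ⇒ Black avoids the target.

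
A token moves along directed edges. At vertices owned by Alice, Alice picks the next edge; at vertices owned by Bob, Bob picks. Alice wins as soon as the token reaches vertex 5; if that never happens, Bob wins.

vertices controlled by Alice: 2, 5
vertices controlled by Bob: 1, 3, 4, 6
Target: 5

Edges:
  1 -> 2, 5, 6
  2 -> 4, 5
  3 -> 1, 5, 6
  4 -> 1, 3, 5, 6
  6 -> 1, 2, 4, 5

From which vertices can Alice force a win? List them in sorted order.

A0 = {5}
A1: add {2} — 2 (Alice) has 2→5.
A2 = A1; e.g. 1 (Bob) can still go to 6. Fixed point.
Alice's winning region = {2, 5}.

2, 5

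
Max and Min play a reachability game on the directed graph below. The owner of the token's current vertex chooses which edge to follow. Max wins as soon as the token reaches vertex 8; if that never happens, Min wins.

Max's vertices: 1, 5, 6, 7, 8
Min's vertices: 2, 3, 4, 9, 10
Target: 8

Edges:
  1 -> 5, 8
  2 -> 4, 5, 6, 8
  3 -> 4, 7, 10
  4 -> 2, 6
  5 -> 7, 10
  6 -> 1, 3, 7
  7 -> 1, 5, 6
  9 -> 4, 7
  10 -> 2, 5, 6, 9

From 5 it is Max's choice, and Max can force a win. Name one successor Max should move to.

7

A0 = {8}
A1: add {1} — 1 (Max) has 1→8.
A2: add {6, 7} — 6 (Max) has 6→1; 7 (Max) has 7→1.
A3: add {5} — 5 (Max) has 5→7.
A4 = A3; e.g. 2 (Min) can still go to 4. Fixed point.
From 5, successor 7 is in the attractor (rank 2); the other successor 10 is not.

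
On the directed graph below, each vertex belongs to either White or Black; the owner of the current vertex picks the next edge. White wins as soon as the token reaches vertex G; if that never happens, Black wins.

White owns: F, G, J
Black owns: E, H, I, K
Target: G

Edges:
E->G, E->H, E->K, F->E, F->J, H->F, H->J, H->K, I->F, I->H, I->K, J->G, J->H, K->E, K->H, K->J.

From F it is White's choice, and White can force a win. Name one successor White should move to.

A0 = {G}
A1: add {J} — J (White) has J→G.
A2: add {F} — F (White) has F→J.
A3 = A2; e.g. E (Black) can still go to H. Fixed point.
From F, successor J is in the attractor (rank 1); the other successor E is not.

J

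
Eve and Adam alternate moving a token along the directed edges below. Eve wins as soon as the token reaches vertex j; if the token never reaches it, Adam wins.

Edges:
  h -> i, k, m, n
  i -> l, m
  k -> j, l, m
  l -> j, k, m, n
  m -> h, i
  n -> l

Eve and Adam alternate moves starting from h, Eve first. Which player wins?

Track states (vertex, player-to-move).
A0 = {(j,Eve), (j,Adam)}
A1: add {(k,Eve), (l,Eve)}.
A2: add {(n,Adam)}.
A3: add {(h,Eve)}.
(h,Eve) ∈ A3 ⇒ Eve forces the target.

Eve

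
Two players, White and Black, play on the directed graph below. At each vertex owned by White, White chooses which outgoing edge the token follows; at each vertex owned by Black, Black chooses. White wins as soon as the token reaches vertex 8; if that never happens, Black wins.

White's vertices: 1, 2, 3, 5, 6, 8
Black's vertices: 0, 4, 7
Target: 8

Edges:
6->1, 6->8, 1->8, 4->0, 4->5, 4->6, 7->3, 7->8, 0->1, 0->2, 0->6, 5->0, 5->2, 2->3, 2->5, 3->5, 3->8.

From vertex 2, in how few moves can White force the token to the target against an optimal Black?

A0 = {8}
A1: add {1, 3, 6} — 1 (White) has 1→8; 3 (White) has 3→8; 6 (White) has 6→8.
A2: add {2, 7} — 2 (White) has 2→3; 7 (Black): all of {3, 8} already in.
2 enters the attractor at level 2, so White can force the target in 2 moves from there.

2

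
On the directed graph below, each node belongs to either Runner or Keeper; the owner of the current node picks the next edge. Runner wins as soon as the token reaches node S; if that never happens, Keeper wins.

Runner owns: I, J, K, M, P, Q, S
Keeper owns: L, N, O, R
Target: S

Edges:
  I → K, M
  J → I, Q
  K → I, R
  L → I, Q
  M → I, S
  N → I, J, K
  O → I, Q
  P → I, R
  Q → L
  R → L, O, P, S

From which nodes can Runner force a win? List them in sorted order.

I, J, K, M, N, P, S

A0 = {S}
A1: add {M} — M (Runner) has M→S.
A2: add {I} — I (Runner) has I→M.
A3: add {J, K, P} — J (Runner) has J→I; K (Runner) has K→I; P (Runner) has P→I.
A4: add {N} — N (Keeper): all of {I, J, K} already in.
A5 = A4; e.g. L (Keeper) can still go to Q. Fixed point.
Runner's winning region = {I, J, K, M, N, P, S}.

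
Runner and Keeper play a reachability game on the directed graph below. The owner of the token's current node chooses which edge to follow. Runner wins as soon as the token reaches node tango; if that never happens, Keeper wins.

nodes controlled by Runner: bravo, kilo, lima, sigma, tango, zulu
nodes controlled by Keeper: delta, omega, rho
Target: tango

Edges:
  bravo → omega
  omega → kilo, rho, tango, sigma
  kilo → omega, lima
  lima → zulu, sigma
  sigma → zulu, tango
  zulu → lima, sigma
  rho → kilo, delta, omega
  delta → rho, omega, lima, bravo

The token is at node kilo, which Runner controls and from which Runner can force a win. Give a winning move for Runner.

lima

A0 = {tango}
A1: add {sigma} — sigma (Runner) has sigma→tango.
A2: add {lima, zulu} — zulu (Runner) has zulu→sigma; lima (Runner) has lima→sigma.
A3: add {kilo} — kilo (Runner) has kilo→lima.
A4 = A3; e.g. delta (Keeper) can still go to rho. Fixed point.
From kilo, successor lima is in the attractor (rank 2); the other successor omega is not.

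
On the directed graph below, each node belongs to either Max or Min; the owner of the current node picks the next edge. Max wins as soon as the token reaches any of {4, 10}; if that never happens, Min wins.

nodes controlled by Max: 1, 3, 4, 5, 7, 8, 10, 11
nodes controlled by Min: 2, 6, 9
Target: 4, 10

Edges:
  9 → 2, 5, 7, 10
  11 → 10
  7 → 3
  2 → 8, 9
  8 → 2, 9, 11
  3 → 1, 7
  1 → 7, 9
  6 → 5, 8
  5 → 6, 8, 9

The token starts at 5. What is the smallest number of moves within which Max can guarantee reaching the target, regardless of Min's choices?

A0 = {4, 10}
A1: add {11} — 11 (Max) has 11→10.
A2: add {8} — 8 (Max) has 8→11.
A3: add {5} — 5 (Max) has 5→8.
5 enters the attractor at level 3, so Max can force the target in 3 moves from there.

3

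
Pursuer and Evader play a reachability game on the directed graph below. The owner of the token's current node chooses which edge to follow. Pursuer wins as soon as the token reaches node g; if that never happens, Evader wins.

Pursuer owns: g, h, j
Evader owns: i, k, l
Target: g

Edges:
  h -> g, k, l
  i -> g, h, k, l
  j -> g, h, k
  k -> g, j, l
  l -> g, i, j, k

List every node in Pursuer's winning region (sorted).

g, h, j

A0 = {g}
A1: add {h, j} — h (Pursuer) has h→g; j (Pursuer) has j→g.
A2 = A1; e.g. i (Evader) can still go to k. Fixed point.
Pursuer's winning region = {g, h, j}.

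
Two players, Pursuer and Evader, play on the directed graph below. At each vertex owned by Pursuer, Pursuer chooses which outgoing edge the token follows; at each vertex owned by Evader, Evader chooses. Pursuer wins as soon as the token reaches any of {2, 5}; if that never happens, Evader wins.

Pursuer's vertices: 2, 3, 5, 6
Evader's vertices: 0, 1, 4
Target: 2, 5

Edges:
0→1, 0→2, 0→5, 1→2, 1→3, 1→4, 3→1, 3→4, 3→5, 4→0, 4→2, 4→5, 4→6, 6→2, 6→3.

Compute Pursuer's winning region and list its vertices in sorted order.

2, 3, 5, 6

A0 = {2, 5}
A1: add {3, 6} — 3 (Pursuer) has 3→5; 6 (Pursuer) has 6→2.
A2 = A1; e.g. 0 (Evader) can still go to 1. Fixed point.
Pursuer's winning region = {2, 3, 5, 6}.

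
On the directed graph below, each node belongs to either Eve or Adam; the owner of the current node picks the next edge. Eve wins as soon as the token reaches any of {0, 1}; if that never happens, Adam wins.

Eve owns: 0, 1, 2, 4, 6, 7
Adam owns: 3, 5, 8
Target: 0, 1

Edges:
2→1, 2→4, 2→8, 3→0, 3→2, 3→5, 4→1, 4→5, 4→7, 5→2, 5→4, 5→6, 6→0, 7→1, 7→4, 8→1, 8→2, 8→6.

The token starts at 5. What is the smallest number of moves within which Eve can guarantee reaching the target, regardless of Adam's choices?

2

A0 = {0, 1}
A1: add {2, 4, 6, 7} — 2 (Eve) has 2→1; 4 (Eve) has 4→1; 6 (Eve) has 6→0; 7 (Eve) has 7→1.
A2: add {5, 8} — 5 (Adam): all of {2, 4, 6} already in; 8 (Adam): all of {1, 2, 6} already in.
5 enters the attractor at level 2, so Eve can force the target in 2 moves from there.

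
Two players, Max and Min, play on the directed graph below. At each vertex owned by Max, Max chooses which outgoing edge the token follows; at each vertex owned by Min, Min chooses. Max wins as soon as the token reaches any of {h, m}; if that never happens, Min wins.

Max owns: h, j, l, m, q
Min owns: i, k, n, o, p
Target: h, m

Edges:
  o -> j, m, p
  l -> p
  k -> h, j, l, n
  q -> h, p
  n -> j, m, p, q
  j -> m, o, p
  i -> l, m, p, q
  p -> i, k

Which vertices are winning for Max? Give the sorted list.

A0 = {h, m}
A1: add {j, q} — j (Max) has j→m; q (Max) has q→h.
A2 = A1; e.g. i (Min) can still go to l. Fixed point.
Max's winning region = {h, j, m, q}.

h, j, m, q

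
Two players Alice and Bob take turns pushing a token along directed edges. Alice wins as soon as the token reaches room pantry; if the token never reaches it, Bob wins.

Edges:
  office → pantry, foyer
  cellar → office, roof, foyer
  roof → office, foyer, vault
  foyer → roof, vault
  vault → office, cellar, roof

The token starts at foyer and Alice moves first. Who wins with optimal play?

Bob

Track states (vertex, player-to-move).
A0 = {(pantry,Alice), (pantry,Bob)}
A1: add {(office,Alice)}.
A2 = A1; e.g. (office,Bob) stays out. (foyer,Alice) never enters ⇒ Bob avoids the target.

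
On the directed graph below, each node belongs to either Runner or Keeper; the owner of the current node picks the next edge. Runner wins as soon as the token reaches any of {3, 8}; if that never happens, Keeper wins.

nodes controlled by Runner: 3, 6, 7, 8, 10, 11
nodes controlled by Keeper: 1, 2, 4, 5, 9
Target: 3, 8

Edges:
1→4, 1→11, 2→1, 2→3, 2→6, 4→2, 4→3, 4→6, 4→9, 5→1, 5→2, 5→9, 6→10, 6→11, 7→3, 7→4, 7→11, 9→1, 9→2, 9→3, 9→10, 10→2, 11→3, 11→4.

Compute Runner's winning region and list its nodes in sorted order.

3, 6, 7, 8, 11

A0 = {3, 8}
A1: add {7, 11} — 7 (Runner) has 7→3; 11 (Runner) has 11→3.
A2: add {6} — 6 (Runner) has 6→11.
A3 = A2; e.g. 1 (Keeper) can still go to 4. Fixed point.
Runner's winning region = {3, 6, 7, 8, 11}.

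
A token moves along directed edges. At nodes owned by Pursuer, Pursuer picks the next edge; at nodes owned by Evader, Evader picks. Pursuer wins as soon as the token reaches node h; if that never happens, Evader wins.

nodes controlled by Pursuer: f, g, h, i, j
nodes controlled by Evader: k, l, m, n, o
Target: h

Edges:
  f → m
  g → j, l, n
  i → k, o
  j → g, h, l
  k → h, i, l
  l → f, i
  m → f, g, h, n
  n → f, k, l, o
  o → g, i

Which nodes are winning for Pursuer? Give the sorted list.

A0 = {h}
A1: add {j} — j (Pursuer) has j→h.
A2: add {g} — g (Pursuer) has g→j.
A3 = A2; e.g. f (Pursuer) has no edge into A2. Fixed point.
Pursuer's winning region = {g, h, j}.

g, h, j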